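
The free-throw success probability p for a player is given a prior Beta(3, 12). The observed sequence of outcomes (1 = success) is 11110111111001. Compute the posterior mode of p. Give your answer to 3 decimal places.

p̂_MAP = 0.481

Prior: Beta(3, 12).
Data: 11 successes in 14 trials (from the sequence). The binomial likelihood contributes p^11(1−p)^3, so the posterior is Beta(3+11, 12+3) = Beta(14, 15).
For Beta(a, b) with a, b > 1 the mode is (a−1)/(a+b−2) = 13/27 ≈ 0.481.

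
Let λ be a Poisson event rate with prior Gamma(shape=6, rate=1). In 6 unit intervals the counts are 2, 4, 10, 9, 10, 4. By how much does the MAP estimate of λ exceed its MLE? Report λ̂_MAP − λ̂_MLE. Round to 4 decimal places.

Σxᵢ = 39. Posterior is Gamma(45, 7); MAP = (45−1)/7 = 44/7 ≈ 6.28571.
MLE = x̄ = 39/6 ≈ 6.50000.
Difference = 44/7 − 39/6 = -3/14 ≈ -0.2143.

MAP − MLE = -0.2143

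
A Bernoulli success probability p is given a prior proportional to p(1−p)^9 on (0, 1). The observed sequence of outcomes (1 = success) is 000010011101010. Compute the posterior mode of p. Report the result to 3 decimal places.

p̂_MAP = 0.280

The prior density ∝ p(1−p)^9 is the kernel of Beta(2, 10).
Data: 6 successes in 15 trials (from the sequence). The binomial likelihood contributes p^6(1−p)^9, so the posterior is Beta(2+6, 10+9) = Beta(8, 19).
For Beta(a, b) with a, b > 1 the mode is (a−1)/(a+b−2) = 7/25 ≈ 0.280.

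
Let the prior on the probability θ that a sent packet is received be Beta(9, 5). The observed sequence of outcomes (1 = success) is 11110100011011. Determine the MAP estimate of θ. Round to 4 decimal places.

Prior: Beta(9, 5).
Data: 9 successes in 14 trials (from the sequence). The binomial likelihood contributes θ^9(1−θ)^5, so the posterior is Beta(9+9, 5+5) = Beta(18, 10).
For Beta(a, b) with a, b > 1 the mode is (a−1)/(a+b−2) = 17/26 ≈ 0.6538.

θ̂_MAP = 0.6538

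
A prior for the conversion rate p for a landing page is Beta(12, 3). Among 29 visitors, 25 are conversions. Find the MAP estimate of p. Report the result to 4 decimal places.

p̂_MAP = 0.8571

Prior: Beta(12, 3).
Data: 25 successes in 29 trials. The binomial likelihood contributes p^25(1−p)^4, so the posterior is Beta(12+25, 3+4) = Beta(37, 7).
For Beta(a, b) with a, b > 1 the mode is (a−1)/(a+b−2) = 36/42 ≈ 0.8571.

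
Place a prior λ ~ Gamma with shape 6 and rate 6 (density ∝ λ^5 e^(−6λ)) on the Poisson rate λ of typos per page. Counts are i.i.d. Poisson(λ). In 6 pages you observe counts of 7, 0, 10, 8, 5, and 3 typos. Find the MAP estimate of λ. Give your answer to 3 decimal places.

λ̂_MAP = 3.167

Σxᵢ = 7+0+10+8+5+3 = 33, with n = 6.
Posterior ∝ λ^5e^(−6λ) · λ^33e^(−6λ) = λ^38e^(−12λ), i.e. Gamma(shape=39, rate=12).
The mode of a Gamma(a, b) with a ≥ 1 (shape–rate) is (a−1)/b = 38/12 ≈ 3.167.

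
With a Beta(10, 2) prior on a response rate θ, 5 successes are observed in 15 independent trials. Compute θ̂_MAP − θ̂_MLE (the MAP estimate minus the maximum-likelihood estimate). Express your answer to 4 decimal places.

Posterior is Beta(15, 12); MAP = (15−1)/(27−2) = 14/25 ≈ 0.56000.
MLE ignores the prior: θ̂_MLE = k/n = 5/15 ≈ 0.33333.
Difference = 14/25 − 5/15 = 17/75 ≈ 0.2267.

MAP − MLE = 0.2267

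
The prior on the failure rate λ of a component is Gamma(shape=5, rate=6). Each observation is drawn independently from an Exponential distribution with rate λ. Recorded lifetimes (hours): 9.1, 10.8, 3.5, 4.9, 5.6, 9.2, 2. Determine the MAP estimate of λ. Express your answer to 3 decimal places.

λ̂_MAP = 0.215

The Exponential(rate=λ) likelihood is ∝ λ^n e^(−λΣtᵢ). Here n = 7 and Σtᵢ = 9.1 + 10.8 + 3.5 + 4.9 + 5.6 + 9.2 + 2 = 45.1.
Posterior ∝ λ^4e^(−6λ) · λ^7e^(−45.1λ) = λ^11e^(−51.1λ), i.e. Gamma(12, 51.1).
Mode = (a−1)/b = 11/51.1 ≈ 0.215.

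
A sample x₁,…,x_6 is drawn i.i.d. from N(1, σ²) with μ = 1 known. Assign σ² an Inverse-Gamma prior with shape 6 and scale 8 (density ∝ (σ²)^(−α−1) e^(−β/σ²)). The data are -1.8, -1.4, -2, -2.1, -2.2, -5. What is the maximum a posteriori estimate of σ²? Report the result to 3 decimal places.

σ̂²_MAP = 4.723

Sum of squared deviations about the known mean: SS = (-1.8−1)² + (-1.4−1)² + (-2−1)² + (-2.1−1)² + (-2.2−1)² + (-5−1)² = 78.45.
The Normal likelihood contributes (σ²)^(−n/2) exp(−SS/(2σ²)), so the posterior is Inverse-Gamma(α + n/2, β + SS/2) = Inverse-Gamma(9, 47.225).
The mode of Inverse-Gamma(a, b) is b/(a+1) = 47.225/10 ≈ 4.723.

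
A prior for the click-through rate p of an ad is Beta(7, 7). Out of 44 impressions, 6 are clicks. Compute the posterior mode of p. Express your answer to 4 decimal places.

Prior: Beta(7, 7).
Data: 6 successes in 44 trials. The binomial likelihood contributes p^6(1−p)^38, so the posterior is Beta(7+6, 7+38) = Beta(13, 45).
For Beta(a, b) with a, b > 1 the mode is (a−1)/(a+b−2) = 12/56 ≈ 0.2143.

p̂_MAP = 0.2143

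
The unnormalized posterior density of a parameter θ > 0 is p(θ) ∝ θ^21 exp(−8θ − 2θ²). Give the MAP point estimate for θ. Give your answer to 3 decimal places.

ℓ'(θ) = 21/θ − 8 − 4θ. Setting this to zero and multiplying by θ: 4θ² + 8θ − 21 = 0.
θ = (−8 + √(8² + 4·4·21)) / (2·4) = (−8 + √400) / 8 = (−8 + 20)/8 = 3/2.
ℓ''(θ) = −21/θ² − 4 < 0, confirming a maximum.

θ̂_MAP = 1.500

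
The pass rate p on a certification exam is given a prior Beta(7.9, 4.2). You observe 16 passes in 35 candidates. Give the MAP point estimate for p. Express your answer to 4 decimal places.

p̂_MAP = 0.5078

Prior: Beta(7.9, 4.2).
Data: 16 successes in 35 trials. The binomial likelihood contributes p^16(1−p)^19, so the posterior is Beta(7.9+16, 4.2+19) = Beta(23.9, 23.2).
For Beta(a, b) with a, b > 1 the mode is (a−1)/(a+b−2) = 22.9/45.1 ≈ 0.5078.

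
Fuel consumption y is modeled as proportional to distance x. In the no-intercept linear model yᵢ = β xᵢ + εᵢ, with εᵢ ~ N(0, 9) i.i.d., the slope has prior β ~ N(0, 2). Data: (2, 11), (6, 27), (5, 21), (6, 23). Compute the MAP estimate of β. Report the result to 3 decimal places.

β̂_MAP = 4.047

log p(β | y) = −Σ(yᵢ − βxᵢ)²/(2·9) − β²/(2·2) + const.
Setting the derivative to zero: Σxᵢ(yᵢ − βxᵢ)/9 − β/2 = 0, so β = Σxᵢyᵢ / (Σxᵢ² + σ²/τ²).
Σxᵢyᵢ = 2·11 + 6·27 + 5·21 + 6·23 = 427; Σxᵢ² = 101; σ²/τ² = 4.5.
β̂_MAP = 427 / (101 + 4.5) = 427/105.5 ≈ 4.047.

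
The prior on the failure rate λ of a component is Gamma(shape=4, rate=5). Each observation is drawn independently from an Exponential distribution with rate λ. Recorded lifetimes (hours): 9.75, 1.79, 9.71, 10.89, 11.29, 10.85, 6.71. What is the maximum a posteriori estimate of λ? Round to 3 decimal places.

λ̂_MAP = 0.152

The Exponential(rate=λ) likelihood is ∝ λ^n e^(−λΣtᵢ). Here n = 7 and Σtᵢ = 9.75 + 1.79 + 9.71 + 10.89 + 11.29 + 10.85 + 6.71 = 60.99.
Posterior ∝ λ^3e^(−5λ) · λ^7e^(−60.99λ) = λ^10e^(−65.99λ), i.e. Gamma(11, 65.99).
Mode = (a−1)/b = 10/65.99 ≈ 0.152.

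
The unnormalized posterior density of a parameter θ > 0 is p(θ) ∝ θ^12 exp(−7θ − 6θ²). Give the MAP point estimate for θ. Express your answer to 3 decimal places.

θ̂_MAP = 0.750

ℓ'(θ) = 12/θ − 7 − 12θ. Setting this to zero and multiplying by θ: 12θ² + 7θ − 12 = 0.
θ = (−7 + √(7² + 4·12·12)) / (2·12) = (−7 + √625) / 24 = (−7 + 25)/24 = 3/4.
ℓ''(θ) = −12/θ² − 12 < 0, confirming a maximum.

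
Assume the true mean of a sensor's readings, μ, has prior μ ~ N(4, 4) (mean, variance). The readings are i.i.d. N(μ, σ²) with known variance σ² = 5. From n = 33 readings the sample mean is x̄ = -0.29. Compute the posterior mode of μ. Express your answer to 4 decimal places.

n = 33, x̄ = -0.29.
For a Normal prior and Normal likelihood with known variance, the posterior is Normal; its mode equals its mean, the precision-weighted average.
Prior precision 1/σ₀² = 1/4 = 0.25; data precision n/σ² = 33/5 = 6.6.
μ̂ = (0.25·4 + 6.6·(-0.29)) / (0.25 + 6.6) = (-0.914)/6.85 = -457/3425 ≈ -0.1334.

μ̂_MAP = -0.1334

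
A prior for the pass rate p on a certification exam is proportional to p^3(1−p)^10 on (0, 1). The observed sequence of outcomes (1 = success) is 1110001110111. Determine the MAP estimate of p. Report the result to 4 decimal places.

p̂_MAP = 0.4615

The prior density ∝ p^3(1−p)^10 is the kernel of Beta(4, 11).
Data: 9 successes in 13 trials (from the sequence). The binomial likelihood contributes p^9(1−p)^4, so the posterior is Beta(4+9, 11+4) = Beta(13, 15).
For Beta(a, b) with a, b > 1 the mode is (a−1)/(a+b−2) = 12/26 ≈ 0.4615.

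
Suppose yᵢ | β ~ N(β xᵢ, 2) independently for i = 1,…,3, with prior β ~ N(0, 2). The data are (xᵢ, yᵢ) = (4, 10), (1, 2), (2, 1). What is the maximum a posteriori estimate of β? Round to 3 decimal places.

log p(β | y) = −Σ(yᵢ − βxᵢ)²/(2·2) − β²/(2·2) + const.
Setting the derivative to zero: Σxᵢ(yᵢ − βxᵢ)/2 − β/2 = 0, so β = Σxᵢyᵢ / (Σxᵢ² + σ²/τ²).
Σxᵢyᵢ = 4·10 + 1·2 + 2·1 = 44; Σxᵢ² = 21; σ²/τ² = 1.
β̂_MAP = 44 / (21 + 1) = 44/22 ≈ 2.000.

β̂_MAP = 2.000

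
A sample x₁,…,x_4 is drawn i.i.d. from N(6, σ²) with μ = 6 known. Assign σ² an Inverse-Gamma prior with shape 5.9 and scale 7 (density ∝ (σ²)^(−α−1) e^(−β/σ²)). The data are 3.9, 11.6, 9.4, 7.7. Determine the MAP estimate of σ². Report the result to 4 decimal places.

σ̂²_MAP = 3.6079

Sum of squared deviations about the known mean: SS = (3.9−6)² + (11.6−6)² + (9.4−6)² + (7.7−6)² = 50.22.
The Normal likelihood contributes (σ²)^(−n/2) exp(−SS/(2σ²)), so the posterior is Inverse-Gamma(α + n/2, β + SS/2) = Inverse-Gamma(7.9, 32.11).
The mode of Inverse-Gamma(a, b) is b/(a+1) = 32.11/8.9 ≈ 3.6079.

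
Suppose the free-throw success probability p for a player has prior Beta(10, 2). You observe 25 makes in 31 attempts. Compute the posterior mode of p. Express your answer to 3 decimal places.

p̂_MAP = 0.829

Prior: Beta(10, 2).
Data: 25 successes in 31 trials. The binomial likelihood contributes p^25(1−p)^6, so the posterior is Beta(10+25, 2+6) = Beta(35, 8).
For Beta(a, b) with a, b > 1 the mode is (a−1)/(a+b−2) = 34/41 ≈ 0.829.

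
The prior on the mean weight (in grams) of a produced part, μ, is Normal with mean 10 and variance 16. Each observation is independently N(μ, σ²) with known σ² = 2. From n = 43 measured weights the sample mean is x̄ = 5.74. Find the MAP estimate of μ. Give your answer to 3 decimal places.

μ̂_MAP = 5.752

n = 43, x̄ = 5.74.
For a Normal prior and Normal likelihood with known variance, the posterior is Normal; its mode equals its mean, the precision-weighted average.
Prior precision 1/σ₀² = 1/16 = 0.0625; data precision n/σ² = 43/2 = 21.5.
μ̂ = (0.0625·10 + 21.5·5.74) / (0.0625 + 21.5) = 124.035/21.5625 = 16538/2875 ≈ 5.752.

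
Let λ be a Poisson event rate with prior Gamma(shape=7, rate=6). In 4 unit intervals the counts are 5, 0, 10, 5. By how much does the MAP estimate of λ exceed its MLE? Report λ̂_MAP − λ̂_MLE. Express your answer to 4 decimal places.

Σxᵢ = 20. Posterior is Gamma(27, 10); MAP = (27−1)/10 = 26/10 ≈ 2.60000.
MLE = x̄ = 20/4 ≈ 5.00000.
Difference = 26/10 − 20/4 = -12/5 ≈ -2.4000.

MAP − MLE = -2.4000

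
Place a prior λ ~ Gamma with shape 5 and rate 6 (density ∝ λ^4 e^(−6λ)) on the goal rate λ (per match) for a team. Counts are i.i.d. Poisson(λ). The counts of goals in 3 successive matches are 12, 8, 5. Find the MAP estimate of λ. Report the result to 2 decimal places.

λ̂_MAP = 3.22

Σxᵢ = 12+8+5 = 25, with n = 3.
Posterior ∝ λ^4e^(−6λ) · λ^25e^(−3λ) = λ^29e^(−9λ), i.e. Gamma(shape=30, rate=9).
The mode of a Gamma(a, b) with a ≥ 1 (shape–rate) is (a−1)/b = 29/9 ≈ 3.22.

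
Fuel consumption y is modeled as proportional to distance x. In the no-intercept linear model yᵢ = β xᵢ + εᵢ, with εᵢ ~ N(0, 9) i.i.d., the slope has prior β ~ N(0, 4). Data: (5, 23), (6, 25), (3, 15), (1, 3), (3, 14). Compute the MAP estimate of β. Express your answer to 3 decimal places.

β̂_MAP = 4.316

log p(β | y) = −Σ(yᵢ − βxᵢ)²/(2·9) − β²/(2·4) + const.
Setting the derivative to zero: Σxᵢ(yᵢ − βxᵢ)/9 − β/4 = 0, so β = Σxᵢyᵢ / (Σxᵢ² + σ²/τ²).
Σxᵢyᵢ = 5·23 + 6·25 + 3·15 + 1·3 + 3·14 = 355; Σxᵢ² = 80; σ²/τ² = 2.25.
β̂_MAP = 355 / (80 + 2.25) = 355/82.25 ≈ 4.316.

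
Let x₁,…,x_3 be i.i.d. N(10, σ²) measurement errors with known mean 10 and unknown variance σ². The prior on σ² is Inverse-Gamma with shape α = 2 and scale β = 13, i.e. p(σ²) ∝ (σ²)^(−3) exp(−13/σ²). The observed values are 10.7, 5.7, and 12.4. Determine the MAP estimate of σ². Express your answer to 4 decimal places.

Sum of squared deviations about the known mean: SS = (10.7−10)² + (5.7−10)² + (12.4−10)² = 24.74.
The Normal likelihood contributes (σ²)^(−n/2) exp(−SS/(2σ²)), so the posterior is Inverse-Gamma(α + n/2, β + SS/2) = Inverse-Gamma(3.5, 25.37).
The mode of Inverse-Gamma(a, b) is b/(a+1) = 25.37/4.5 ≈ 5.6378.

σ̂²_MAP = 5.6378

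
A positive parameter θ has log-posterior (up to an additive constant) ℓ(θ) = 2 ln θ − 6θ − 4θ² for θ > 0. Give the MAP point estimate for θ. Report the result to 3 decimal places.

θ̂_MAP = 0.250

ℓ'(θ) = 2/θ − 6 − 8θ. Setting this to zero and multiplying by θ: 8θ² + 6θ − 2 = 0.
θ = (−6 + √(6² + 4·8·2)) / (2·8) = (−6 + √100) / 16 = (−6 + 10)/16 = 1/4.
ℓ''(θ) = −2/θ² − 8 < 0, confirming a maximum.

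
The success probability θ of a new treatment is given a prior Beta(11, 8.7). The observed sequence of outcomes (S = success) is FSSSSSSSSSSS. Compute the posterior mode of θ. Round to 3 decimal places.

θ̂_MAP = 0.707

Prior: Beta(11, 8.7).
Data: 11 successes in 12 trials (from the sequence). The binomial likelihood contributes θ^11(1−θ)^1, so the posterior is Beta(11+11, 8.7+1) = Beta(22, 9.7).
For Beta(a, b) with a, b > 1 the mode is (a−1)/(a+b−2) = 21/29.7 ≈ 0.707.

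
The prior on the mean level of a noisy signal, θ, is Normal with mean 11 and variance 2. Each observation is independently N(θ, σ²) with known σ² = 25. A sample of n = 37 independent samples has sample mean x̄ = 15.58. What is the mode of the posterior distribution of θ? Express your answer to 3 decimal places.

θ̂_MAP = 14.423

n = 37, x̄ = 15.58.
For a Normal prior and Normal likelihood with known variance, the posterior is Normal; its mode equals its mean, the precision-weighted average.
Prior precision 1/σ₀² = 1/2 = 0.5; data precision n/σ² = 37/25 = 1.48.
θ̂ = (0.5·11 + 1.48·15.58) / (0.5 + 1.48) = 28.5584/1.98 = 35698/2475 ≈ 14.423.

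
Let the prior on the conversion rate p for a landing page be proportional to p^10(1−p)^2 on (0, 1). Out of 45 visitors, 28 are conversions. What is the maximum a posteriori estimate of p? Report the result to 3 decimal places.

The prior density ∝ p^10(1−p)^2 is the kernel of Beta(11, 3).
Data: 28 successes in 45 trials. The binomial likelihood contributes p^28(1−p)^17, so the posterior is Beta(11+28, 3+17) = Beta(39, 20).
For Beta(a, b) with a, b > 1 the mode is (a−1)/(a+b−2) = 38/57 ≈ 0.667.

p̂_MAP = 0.667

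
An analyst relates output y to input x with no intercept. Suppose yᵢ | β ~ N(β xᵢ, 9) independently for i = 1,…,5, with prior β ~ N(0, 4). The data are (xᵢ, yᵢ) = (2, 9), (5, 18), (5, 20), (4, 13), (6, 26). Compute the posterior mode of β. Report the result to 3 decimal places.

β̂_MAP = 3.843

log p(β | y) = −Σ(yᵢ − βxᵢ)²/(2·9) − β²/(2·4) + const.
Setting the derivative to zero: Σxᵢ(yᵢ − βxᵢ)/9 − β/4 = 0, so β = Σxᵢyᵢ / (Σxᵢ² + σ²/τ²).
Σxᵢyᵢ = 2·9 + 5·18 + 5·20 + 4·13 + 6·26 = 416; Σxᵢ² = 106; σ²/τ² = 2.25.
β̂_MAP = 416 / (106 + 2.25) = 416/108.25 ≈ 3.843.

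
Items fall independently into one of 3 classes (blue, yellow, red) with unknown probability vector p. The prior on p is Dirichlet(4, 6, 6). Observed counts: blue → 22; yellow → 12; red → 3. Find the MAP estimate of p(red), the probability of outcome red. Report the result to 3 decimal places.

The posterior is Dirichlet(αᵢ + nᵢ) = Dirichlet(26, 18, 9).
For a Dirichlet(a₁,…,a_K) with all aᵢ > 1, the mode has j-th component (aⱼ − 1)/(Σaᵢ − K).
Here Σaᵢ = 53 and K = 3, so p(red) = (9 − 1)/(53 − 3) = 8/50 ≈ 0.160.

MAP estimate of p(red) = 0.160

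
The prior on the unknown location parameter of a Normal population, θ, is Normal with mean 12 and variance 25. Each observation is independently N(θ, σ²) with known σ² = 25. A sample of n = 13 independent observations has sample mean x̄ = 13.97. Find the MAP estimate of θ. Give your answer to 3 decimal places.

n = 13, x̄ = 13.97.
For a Normal prior and Normal likelihood with known variance, the posterior is Normal; its mode equals its mean, the precision-weighted average.
Prior precision 1/σ₀² = 1/25 = 0.04; data precision n/σ² = 13/25 = 0.52.
θ̂ = (0.04·12 + 0.52·13.97) / (0.04 + 0.52) = 7.7444/0.56 = 19361/1400 ≈ 13.829.

θ̂_MAP = 13.829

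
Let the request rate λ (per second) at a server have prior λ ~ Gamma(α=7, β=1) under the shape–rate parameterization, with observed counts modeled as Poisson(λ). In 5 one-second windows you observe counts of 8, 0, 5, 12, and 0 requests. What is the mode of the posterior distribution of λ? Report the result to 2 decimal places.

λ̂_MAP = 5.17

Σxᵢ = 8+0+5+12+0 = 25, with n = 5.
Posterior ∝ λ^6e^(−1λ) · λ^25e^(−5λ) = λ^31e^(−6λ), i.e. Gamma(shape=32, rate=6).
The mode of a Gamma(a, b) with a ≥ 1 (shape–rate) is (a−1)/b = 31/6 ≈ 5.17.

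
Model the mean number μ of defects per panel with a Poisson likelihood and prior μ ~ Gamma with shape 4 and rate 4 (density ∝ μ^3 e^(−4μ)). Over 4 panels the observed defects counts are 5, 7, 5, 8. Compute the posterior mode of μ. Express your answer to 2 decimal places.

Σxᵢ = 5+7+5+8 = 25, with n = 4.
Posterior ∝ μ^3e^(−4μ) · μ^25e^(−4μ) = μ^28e^(−8μ), i.e. Gamma(shape=29, rate=8).
The mode of a Gamma(a, b) with a ≥ 1 (shape–rate) is (a−1)/b = 28/8 ≈ 3.50.

μ̂_MAP = 3.50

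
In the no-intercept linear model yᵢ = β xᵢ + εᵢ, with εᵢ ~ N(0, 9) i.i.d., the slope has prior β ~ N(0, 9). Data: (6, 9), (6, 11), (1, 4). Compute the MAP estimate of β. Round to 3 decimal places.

log p(β | y) = −Σ(yᵢ − βxᵢ)²/(2·9) − β²/(2·9) + const.
Setting the derivative to zero: Σxᵢ(yᵢ − βxᵢ)/9 − β/9 = 0, so β = Σxᵢyᵢ / (Σxᵢ² + σ²/τ²).
Σxᵢyᵢ = 6·9 + 6·11 + 1·4 = 124; Σxᵢ² = 73; σ²/τ² = 1.
β̂_MAP = 124 / (73 + 1) = 124/74 ≈ 1.676.

β̂_MAP = 1.676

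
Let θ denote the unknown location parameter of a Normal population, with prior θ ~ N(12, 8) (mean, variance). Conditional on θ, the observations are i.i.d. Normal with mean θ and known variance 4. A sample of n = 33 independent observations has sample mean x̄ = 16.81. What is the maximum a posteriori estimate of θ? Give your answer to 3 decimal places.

θ̂_MAP = 16.738

n = 33, x̄ = 16.81.
For a Normal prior and Normal likelihood with known variance, the posterior is Normal; its mode equals its mean, the precision-weighted average.
Prior precision 1/σ₀² = 1/8 = 0.125; data precision n/σ² = 33/4 = 8.25.
θ̂ = (0.125·12 + 8.25·16.81) / (0.125 + 8.25) = 140.1825/8.375 = 56073/3350 ≈ 16.738.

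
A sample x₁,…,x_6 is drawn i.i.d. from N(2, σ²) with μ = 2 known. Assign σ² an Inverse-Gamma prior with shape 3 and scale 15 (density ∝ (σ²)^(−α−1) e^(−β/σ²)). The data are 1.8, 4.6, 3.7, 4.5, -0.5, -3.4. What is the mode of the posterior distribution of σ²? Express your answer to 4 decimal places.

Sum of squared deviations about the known mean: SS = (1.8−2)² + (4.6−2)² + (3.7−2)² + (4.5−2)² + (-0.5−2)² + (-3.4−2)² = 51.35.
The Normal likelihood contributes (σ²)^(−n/2) exp(−SS/(2σ²)), so the posterior is Inverse-Gamma(α + n/2, β + SS/2) = Inverse-Gamma(6, 40.675).
The mode of Inverse-Gamma(a, b) is b/(a+1) = 40.675/7 ≈ 5.8107.

σ̂²_MAP = 5.8107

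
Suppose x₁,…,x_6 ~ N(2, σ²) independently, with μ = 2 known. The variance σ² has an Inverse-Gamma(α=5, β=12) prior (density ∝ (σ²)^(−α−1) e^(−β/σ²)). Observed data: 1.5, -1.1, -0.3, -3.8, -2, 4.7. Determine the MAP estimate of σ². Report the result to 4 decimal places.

Sum of squared deviations about the known mean: SS = (1.5−2)² + (-1.1−2)² + (-0.3−2)² + (-3.8−2)² + (-2−2)² + (4.7−2)² = 72.08.
The Normal likelihood contributes (σ²)^(−n/2) exp(−SS/(2σ²)), so the posterior is Inverse-Gamma(α + n/2, β + SS/2) = Inverse-Gamma(8, 48.04).
The mode of Inverse-Gamma(a, b) is b/(a+1) = 48.04/9 ≈ 5.3378.

σ̂²_MAP = 5.3378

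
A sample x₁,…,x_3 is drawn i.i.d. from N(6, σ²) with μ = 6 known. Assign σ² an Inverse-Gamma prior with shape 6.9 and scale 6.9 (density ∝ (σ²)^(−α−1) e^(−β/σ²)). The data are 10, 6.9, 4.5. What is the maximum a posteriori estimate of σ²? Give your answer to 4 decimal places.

Sum of squared deviations about the known mean: SS = (10−6)² + (6.9−6)² + (4.5−6)² = 19.06.
The Normal likelihood contributes (σ²)^(−n/2) exp(−SS/(2σ²)), so the posterior is Inverse-Gamma(α + n/2, β + SS/2) = Inverse-Gamma(8.4, 16.43).
The mode of Inverse-Gamma(a, b) is b/(a+1) = 16.43/9.4 ≈ 1.7479.

σ̂²_MAP = 1.7479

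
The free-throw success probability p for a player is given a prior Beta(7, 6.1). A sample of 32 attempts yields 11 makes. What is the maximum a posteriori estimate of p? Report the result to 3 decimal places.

p̂_MAP = 0.394

Prior: Beta(7, 6.1).
Data: 11 successes in 32 trials. The binomial likelihood contributes p^11(1−p)^21, so the posterior is Beta(7+11, 6.1+21) = Beta(18, 27.1).
For Beta(a, b) with a, b > 1 the mode is (a−1)/(a+b−2) = 17/43.1 ≈ 0.394.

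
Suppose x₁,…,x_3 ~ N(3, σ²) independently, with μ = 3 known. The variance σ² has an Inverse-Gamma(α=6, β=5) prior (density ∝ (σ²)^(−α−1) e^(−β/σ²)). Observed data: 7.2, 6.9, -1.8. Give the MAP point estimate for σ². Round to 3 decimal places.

σ̂²_MAP = 3.876

Sum of squared deviations about the known mean: SS = (7.2−3)² + (6.9−3)² + (-1.8−3)² = 55.89.
The Normal likelihood contributes (σ²)^(−n/2) exp(−SS/(2σ²)), so the posterior is Inverse-Gamma(α + n/2, β + SS/2) = Inverse-Gamma(7.5, 32.945).
The mode of Inverse-Gamma(a, b) is b/(a+1) = 32.945/8.5 ≈ 3.876.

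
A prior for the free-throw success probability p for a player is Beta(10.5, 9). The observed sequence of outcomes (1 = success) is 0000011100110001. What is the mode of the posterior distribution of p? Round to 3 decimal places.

p̂_MAP = 0.463

Prior: Beta(10.5, 9).
Data: 6 successes in 16 trials (from the sequence). The binomial likelihood contributes p^6(1−p)^10, so the posterior is Beta(10.5+6, 9+10) = Beta(16.5, 19).
For Beta(a, b) with a, b > 1 the mode is (a−1)/(a+b−2) = 15.5/33.5 ≈ 0.463.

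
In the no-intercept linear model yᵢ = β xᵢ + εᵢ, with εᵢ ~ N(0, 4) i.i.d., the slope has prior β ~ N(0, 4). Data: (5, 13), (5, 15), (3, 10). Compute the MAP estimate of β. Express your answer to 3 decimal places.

log p(β | y) = −Σ(yᵢ − βxᵢ)²/(2·4) − β²/(2·4) + const.
Setting the derivative to zero: Σxᵢ(yᵢ − βxᵢ)/4 − β/4 = 0, so β = Σxᵢyᵢ / (Σxᵢ² + σ²/τ²).
Σxᵢyᵢ = 5·13 + 5·15 + 3·10 = 170; Σxᵢ² = 59; σ²/τ² = 1.
β̂_MAP = 170 / (59 + 1) = 170/60 ≈ 2.833.

β̂_MAP = 2.833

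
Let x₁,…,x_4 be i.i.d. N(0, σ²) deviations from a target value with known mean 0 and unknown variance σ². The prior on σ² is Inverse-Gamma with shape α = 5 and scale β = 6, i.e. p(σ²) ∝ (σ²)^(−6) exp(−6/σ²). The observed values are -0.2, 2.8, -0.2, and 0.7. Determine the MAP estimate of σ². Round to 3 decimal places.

σ̂²_MAP = 1.276

Sum of squared deviations about the known mean: SS = (-0.2−0)² + (2.8−0)² + (-0.2−0)² + (0.7−0)² = 8.41.
The Normal likelihood contributes (σ²)^(−n/2) exp(−SS/(2σ²)), so the posterior is Inverse-Gamma(α + n/2, β + SS/2) = Inverse-Gamma(7, 10.205).
The mode of Inverse-Gamma(a, b) is b/(a+1) = 10.205/8 ≈ 1.276.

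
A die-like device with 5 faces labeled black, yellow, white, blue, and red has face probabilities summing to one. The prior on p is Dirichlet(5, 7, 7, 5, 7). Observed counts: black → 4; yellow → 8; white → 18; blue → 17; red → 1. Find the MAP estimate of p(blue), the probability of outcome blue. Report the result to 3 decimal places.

The posterior is Dirichlet(αᵢ + nᵢ) = Dirichlet(9, 15, 25, 22, 8).
For a Dirichlet(a₁,…,a_K) with all aᵢ > 1, the mode has j-th component (aⱼ − 1)/(Σaᵢ − K).
Here Σaᵢ = 79 and K = 5, so p(blue) = (22 − 1)/(79 − 5) = 21/74 ≈ 0.284.

MAP estimate of p(blue) = 0.284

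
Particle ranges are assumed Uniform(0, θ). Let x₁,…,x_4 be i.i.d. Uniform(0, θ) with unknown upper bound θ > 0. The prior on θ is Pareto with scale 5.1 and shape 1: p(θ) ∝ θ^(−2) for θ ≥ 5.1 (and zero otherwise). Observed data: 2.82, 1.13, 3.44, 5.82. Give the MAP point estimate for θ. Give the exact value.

The Uniform(0, θ) likelihood is θ^(−n) for θ ≥ max(xᵢ), zero otherwise. Here max(xᵢ) = 5.82.
Posterior ∝ θ^(−2) · θ^(−4) = θ^(−6) on θ ≥ max(5.1, 5.82) = 5.82.
This density is strictly decreasing in θ, so the posterior mode lies at the lower boundary of the support.

θ̂_MAP = 5.82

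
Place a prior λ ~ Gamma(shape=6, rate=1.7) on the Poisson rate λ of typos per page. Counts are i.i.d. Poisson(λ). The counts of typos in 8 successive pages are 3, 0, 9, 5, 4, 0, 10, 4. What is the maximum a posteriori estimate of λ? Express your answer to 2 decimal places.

Σxᵢ = 3+0+9+5+4+0+10+4 = 35, with n = 8.
Posterior ∝ λ^5e^(−1.7λ) · λ^35e^(−8λ) = λ^40e^(−9.7λ), i.e. Gamma(shape=41, rate=9.7).
The mode of a Gamma(a, b) with a ≥ 1 (shape–rate) is (a−1)/b = 40/9.7 ≈ 4.12.

λ̂_MAP = 4.12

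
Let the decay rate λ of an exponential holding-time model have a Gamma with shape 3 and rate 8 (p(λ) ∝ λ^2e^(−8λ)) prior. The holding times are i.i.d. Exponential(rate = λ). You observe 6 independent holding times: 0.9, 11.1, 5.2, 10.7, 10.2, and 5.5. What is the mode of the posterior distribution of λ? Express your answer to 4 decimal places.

λ̂_MAP = 0.1550

The Exponential(rate=λ) likelihood is ∝ λ^n e^(−λΣtᵢ). Here n = 6 and Σtᵢ = 0.9 + 11.1 + 5.2 + 10.7 + 10.2 + 5.5 = 43.6.
Posterior ∝ λ^2e^(−8λ) · λ^6e^(−43.6λ) = λ^8e^(−51.6λ), i.e. Gamma(9, 51.6).
Mode = (a−1)/b = 8/51.6 ≈ 0.1550.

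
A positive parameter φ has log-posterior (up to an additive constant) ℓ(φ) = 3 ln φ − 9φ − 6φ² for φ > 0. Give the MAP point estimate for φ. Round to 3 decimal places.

φ̂_MAP = 0.250

ℓ'(φ) = 3/φ − 9 − 12φ. Setting this to zero and multiplying by φ: 12φ² + 9φ − 3 = 0.
φ = (−9 + √(9² + 4·12·3)) / (2·12) = (−9 + √225) / 24 = (−9 + 15)/24 = 1/4.
ℓ''(φ) = −3/φ² − 12 < 0, confirming a maximum.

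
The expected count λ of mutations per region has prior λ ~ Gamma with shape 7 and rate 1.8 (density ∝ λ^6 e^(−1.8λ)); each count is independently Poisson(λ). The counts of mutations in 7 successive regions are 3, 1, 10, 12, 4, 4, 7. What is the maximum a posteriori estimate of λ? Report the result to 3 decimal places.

Σxᵢ = 3+1+10+12+4+4+7 = 41, with n = 7.
Posterior ∝ λ^6e^(−1.8λ) · λ^41e^(−7λ) = λ^47e^(−8.8λ), i.e. Gamma(shape=48, rate=8.8).
The mode of a Gamma(a, b) with a ≥ 1 (shape–rate) is (a−1)/b = 47/8.8 ≈ 5.341.

λ̂_MAP = 5.341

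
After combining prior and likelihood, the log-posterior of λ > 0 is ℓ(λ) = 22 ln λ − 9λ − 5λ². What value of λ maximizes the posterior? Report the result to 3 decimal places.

ℓ'(λ) = 22/λ − 9 − 10λ. Setting this to zero and multiplying by λ: 10λ² + 9λ − 22 = 0.
λ = (−9 + √(9² + 4·10·22)) / (2·10) = (−9 + √961) / 20 = (−9 + 31)/20 = 11/10.
ℓ''(λ) = −22/λ² − 10 < 0, confirming a maximum.

λ̂_MAP = 1.100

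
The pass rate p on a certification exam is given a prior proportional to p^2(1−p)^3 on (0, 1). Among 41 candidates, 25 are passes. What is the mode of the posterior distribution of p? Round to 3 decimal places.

The prior density ∝ p^2(1−p)^3 is the kernel of Beta(3, 4).
Data: 25 successes in 41 trials. The binomial likelihood contributes p^25(1−p)^16, so the posterior is Beta(3+25, 4+16) = Beta(28, 20).
For Beta(a, b) with a, b > 1 the mode is (a−1)/(a+b−2) = 27/46 ≈ 0.587.

p̂_MAP = 0.587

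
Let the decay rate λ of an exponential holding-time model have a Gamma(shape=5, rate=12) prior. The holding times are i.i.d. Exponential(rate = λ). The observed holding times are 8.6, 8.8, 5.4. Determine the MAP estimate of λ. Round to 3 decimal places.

The Exponential(rate=λ) likelihood is ∝ λ^n e^(−λΣtᵢ). Here n = 3 and Σtᵢ = 8.6 + 8.8 + 5.4 = 22.8.
Posterior ∝ λ^4e^(−12λ) · λ^3e^(−22.8λ) = λ^7e^(−34.8λ), i.e. Gamma(8, 34.8).
Mode = (a−1)/b = 7/34.8 ≈ 0.201.

λ̂_MAP = 0.201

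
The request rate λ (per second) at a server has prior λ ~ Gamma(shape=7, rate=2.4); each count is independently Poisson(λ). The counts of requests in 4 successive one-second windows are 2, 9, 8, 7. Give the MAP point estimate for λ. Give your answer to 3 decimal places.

Σxᵢ = 2+9+8+7 = 26, with n = 4.
Posterior ∝ λ^6e^(−2.4λ) · λ^26e^(−4λ) = λ^32e^(−6.4λ), i.e. Gamma(shape=33, rate=6.4).
The mode of a Gamma(a, b) with a ≥ 1 (shape–rate) is (a−1)/b = 32/6.4 ≈ 5.000.

λ̂_MAP = 5.000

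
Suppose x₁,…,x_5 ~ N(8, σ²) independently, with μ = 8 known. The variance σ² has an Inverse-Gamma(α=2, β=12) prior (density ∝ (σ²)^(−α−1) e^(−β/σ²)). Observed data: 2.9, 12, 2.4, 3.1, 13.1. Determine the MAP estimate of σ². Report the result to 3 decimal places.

σ̂²_MAP = 13.399

Sum of squared deviations about the known mean: SS = (2.9−8)² + (12−8)² + (2.4−8)² + (3.1−8)² + (13.1−8)² = 123.39.
The Normal likelihood contributes (σ²)^(−n/2) exp(−SS/(2σ²)), so the posterior is Inverse-Gamma(α + n/2, β + SS/2) = Inverse-Gamma(4.5, 73.695).
The mode of Inverse-Gamma(a, b) is b/(a+1) = 73.695/5.5 ≈ 13.399.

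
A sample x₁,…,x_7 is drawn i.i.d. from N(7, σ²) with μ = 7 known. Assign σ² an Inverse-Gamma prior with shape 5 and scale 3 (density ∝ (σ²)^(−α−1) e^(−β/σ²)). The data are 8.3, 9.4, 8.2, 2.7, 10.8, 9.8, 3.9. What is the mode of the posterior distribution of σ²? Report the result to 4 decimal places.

σ̂²_MAP = 3.4353

Sum of squared deviations about the known mean: SS = (8.3−7)² + (9.4−7)² + (8.2−7)² + (2.7−7)² + (10.8−7)² + (9.8−7)² + (3.9−7)² = 59.27.
The Normal likelihood contributes (σ²)^(−n/2) exp(−SS/(2σ²)), so the posterior is Inverse-Gamma(α + n/2, β + SS/2) = Inverse-Gamma(8.5, 32.635).
The mode of Inverse-Gamma(a, b) is b/(a+1) = 32.635/9.5 ≈ 3.4353.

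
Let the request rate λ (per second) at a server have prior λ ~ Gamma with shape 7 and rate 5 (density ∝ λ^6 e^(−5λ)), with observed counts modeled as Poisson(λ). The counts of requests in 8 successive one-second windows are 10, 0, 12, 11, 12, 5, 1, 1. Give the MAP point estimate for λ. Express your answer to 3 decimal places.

λ̂_MAP = 4.462

Σxᵢ = 10+0+12+11+12+5+1+1 = 52, with n = 8.
Posterior ∝ λ^6e^(−5λ) · λ^52e^(−8λ) = λ^58e^(−13λ), i.e. Gamma(shape=59, rate=13).
The mode of a Gamma(a, b) with a ≥ 1 (shape–rate) is (a−1)/b = 58/13 ≈ 4.462.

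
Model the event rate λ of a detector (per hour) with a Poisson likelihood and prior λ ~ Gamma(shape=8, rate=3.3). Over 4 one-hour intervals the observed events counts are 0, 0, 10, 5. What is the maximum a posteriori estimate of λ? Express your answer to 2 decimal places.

λ̂_MAP = 3.01

Σxᵢ = 0+0+10+5 = 15, with n = 4.
Posterior ∝ λ^7e^(−3.3λ) · λ^15e^(−4λ) = λ^22e^(−7.3λ), i.e. Gamma(shape=23, rate=7.3).
The mode of a Gamma(a, b) with a ≥ 1 (shape–rate) is (a−1)/b = 22/7.3 ≈ 3.01.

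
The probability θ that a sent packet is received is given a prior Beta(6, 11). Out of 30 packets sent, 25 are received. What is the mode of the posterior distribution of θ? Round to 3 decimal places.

θ̂_MAP = 0.667

Prior: Beta(6, 11).
Data: 25 successes in 30 trials. The binomial likelihood contributes θ^25(1−θ)^5, so the posterior is Beta(6+25, 11+5) = Beta(31, 16).
For Beta(a, b) with a, b > 1 the mode is (a−1)/(a+b−2) = 30/45 ≈ 0.667.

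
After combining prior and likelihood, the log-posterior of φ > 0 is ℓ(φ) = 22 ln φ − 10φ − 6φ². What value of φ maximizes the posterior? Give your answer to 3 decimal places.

ℓ'(φ) = 22/φ − 10 − 12φ. Setting this to zero and multiplying by φ: 12φ² + 10φ − 22 = 0.
φ = (−10 + √(10² + 4·12·22)) / (2·12) = (−10 + √1156) / 24 = (−10 + 34)/24 = 1.
ℓ''(φ) = −22/φ² − 12 < 0, confirming a maximum.

φ̂_MAP = 1.000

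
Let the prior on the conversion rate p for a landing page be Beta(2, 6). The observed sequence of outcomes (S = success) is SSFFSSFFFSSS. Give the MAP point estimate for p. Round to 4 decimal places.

p̂_MAP = 0.4444

Prior: Beta(2, 6).
Data: 7 successes in 12 trials (from the sequence). The binomial likelihood contributes p^7(1−p)^5, so the posterior is Beta(2+7, 6+5) = Beta(9, 11).
For Beta(a, b) with a, b > 1 the mode is (a−1)/(a+b−2) = 8/18 ≈ 0.4444.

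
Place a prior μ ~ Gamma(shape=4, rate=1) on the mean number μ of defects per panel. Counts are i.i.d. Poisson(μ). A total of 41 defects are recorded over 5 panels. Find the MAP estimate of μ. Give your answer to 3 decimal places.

μ̂_MAP = 7.333

Σxᵢ = 41, n = 5.
Posterior ∝ μ^3e^(−1μ) · μ^41e^(−5μ) = μ^44e^(−6μ), i.e. Gamma(shape=45, rate=6).
The mode of a Gamma(a, b) with a ≥ 1 (shape–rate) is (a−1)/b = 44/6 ≈ 7.333.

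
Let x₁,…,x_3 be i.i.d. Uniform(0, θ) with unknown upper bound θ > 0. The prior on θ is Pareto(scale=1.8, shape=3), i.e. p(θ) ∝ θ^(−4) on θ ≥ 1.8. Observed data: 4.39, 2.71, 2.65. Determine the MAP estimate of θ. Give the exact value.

θ̂_MAP = 4.39

The Uniform(0, θ) likelihood is θ^(−n) for θ ≥ max(xᵢ), zero otherwise. Here max(xᵢ) = 4.39.
Posterior ∝ θ^(−4) · θ^(−3) = θ^(−7) on θ ≥ max(1.8, 4.39) = 4.39.
This density is strictly decreasing in θ, so the posterior mode lies at the lower boundary of the support.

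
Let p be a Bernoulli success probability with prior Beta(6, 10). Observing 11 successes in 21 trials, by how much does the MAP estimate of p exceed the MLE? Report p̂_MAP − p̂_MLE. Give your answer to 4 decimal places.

MAP − MLE = -0.0667

Posterior is Beta(17, 20); MAP = (17−1)/(37−2) = 16/35 ≈ 0.45714.
MLE ignores the prior: p̂_MLE = k/n = 11/21 ≈ 0.52381.
Difference = 16/35 − 11/21 = -1/15 ≈ -0.0667.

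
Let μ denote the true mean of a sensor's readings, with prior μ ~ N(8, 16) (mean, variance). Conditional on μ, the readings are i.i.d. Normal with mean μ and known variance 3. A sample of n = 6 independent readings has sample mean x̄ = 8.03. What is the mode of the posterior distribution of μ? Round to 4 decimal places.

n = 6, x̄ = 8.03.
For a Normal prior and Normal likelihood with known variance, the posterior is Normal; its mode equals its mean, the precision-weighted average.
Prior precision 1/σ₀² = 1/16 = 0.0625; data precision n/σ² = 6/3 = 2.
μ̂ = (0.0625·8 + 2·8.03) / (0.0625 + 2) = 16.56/2.0625 = 2208/275 ≈ 8.0291.

μ̂_MAP = 8.0291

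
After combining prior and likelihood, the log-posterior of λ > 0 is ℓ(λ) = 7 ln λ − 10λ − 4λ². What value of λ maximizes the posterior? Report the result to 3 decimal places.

λ̂_MAP = 0.500

ℓ'(λ) = 7/λ − 10 − 8λ. Setting this to zero and multiplying by λ: 8λ² + 10λ − 7 = 0.
λ = (−10 + √(10² + 4·8·7)) / (2·8) = (−10 + √324) / 16 = (−10 + 18)/16 = 1/2.
ℓ''(λ) = −7/λ² − 8 < 0, confirming a maximum.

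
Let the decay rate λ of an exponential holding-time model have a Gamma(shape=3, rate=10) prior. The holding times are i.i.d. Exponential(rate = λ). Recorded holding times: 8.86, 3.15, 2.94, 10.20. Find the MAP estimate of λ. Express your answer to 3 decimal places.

λ̂_MAP = 0.171

The Exponential(rate=λ) likelihood is ∝ λ^n e^(−λΣtᵢ). Here n = 4 and Σtᵢ = 8.86 + 3.15 + 2.94 + 10.20 = 25.15.
Posterior ∝ λ^2e^(−10λ) · λ^4e^(−25.15λ) = λ^6e^(−35.15λ), i.e. Gamma(7, 35.15).
Mode = (a−1)/b = 6/35.15 ≈ 0.171.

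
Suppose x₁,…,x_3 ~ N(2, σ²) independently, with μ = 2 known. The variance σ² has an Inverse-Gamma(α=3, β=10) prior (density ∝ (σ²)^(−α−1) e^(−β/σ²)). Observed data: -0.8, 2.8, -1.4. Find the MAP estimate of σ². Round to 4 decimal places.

σ̂²_MAP = 3.6400

Sum of squared deviations about the known mean: SS = (-0.8−2)² + (2.8−2)² + (-1.4−2)² = 20.04.
The Normal likelihood contributes (σ²)^(−n/2) exp(−SS/(2σ²)), so the posterior is Inverse-Gamma(α + n/2, β + SS/2) = Inverse-Gamma(4.5, 20.02).
The mode of Inverse-Gamma(a, b) is b/(a+1) = 20.02/5.5 ≈ 3.6400.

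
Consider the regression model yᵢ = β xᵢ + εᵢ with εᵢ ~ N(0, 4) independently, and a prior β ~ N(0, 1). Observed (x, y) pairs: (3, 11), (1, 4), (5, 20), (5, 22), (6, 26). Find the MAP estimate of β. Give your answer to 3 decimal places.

log p(β | y) = −Σ(yᵢ − βxᵢ)²/(2·4) − β²/(2·1) + const.
Setting the derivative to zero: Σxᵢ(yᵢ − βxᵢ)/4 − β/1 = 0, so β = Σxᵢyᵢ / (Σxᵢ² + σ²/τ²).
Σxᵢyᵢ = 3·11 + 1·4 + 5·20 + 5·22 + 6·26 = 403; Σxᵢ² = 96; σ²/τ² = 4.
β̂_MAP = 403 / (96 + 4) = 403/100 ≈ 4.030.

β̂_MAP = 4.030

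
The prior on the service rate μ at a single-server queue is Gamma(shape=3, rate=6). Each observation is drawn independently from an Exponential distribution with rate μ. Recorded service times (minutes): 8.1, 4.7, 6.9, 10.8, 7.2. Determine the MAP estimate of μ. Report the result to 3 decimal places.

μ̂_MAP = 0.160

The Exponential(rate=μ) likelihood is ∝ μ^n e^(−μΣtᵢ). Here n = 5 and Σtᵢ = 8.1 + 4.7 + 6.9 + 10.8 + 7.2 = 37.7.
Posterior ∝ μ^2e^(−6μ) · μ^5e^(−37.7μ) = μ^7e^(−43.7μ), i.e. Gamma(8, 43.7).
Mode = (a−1)/b = 7/43.7 ≈ 0.160.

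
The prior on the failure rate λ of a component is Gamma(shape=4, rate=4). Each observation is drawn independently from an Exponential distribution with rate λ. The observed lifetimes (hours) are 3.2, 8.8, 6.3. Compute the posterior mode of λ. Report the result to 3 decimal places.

The Exponential(rate=λ) likelihood is ∝ λ^n e^(−λΣtᵢ). Here n = 3 and Σtᵢ = 3.2 + 8.8 + 6.3 = 18.3.
Posterior ∝ λ^3e^(−4λ) · λ^3e^(−18.3λ) = λ^6e^(−22.3λ), i.e. Gamma(7, 22.3).
Mode = (a−1)/b = 6/22.3 ≈ 0.269.

λ̂_MAP = 0.269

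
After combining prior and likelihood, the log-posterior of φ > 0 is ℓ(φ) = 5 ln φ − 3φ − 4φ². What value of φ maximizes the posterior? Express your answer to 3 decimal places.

ℓ'(φ) = 5/φ − 3 − 8φ. Setting this to zero and multiplying by φ: 8φ² + 3φ − 5 = 0.
φ = (−3 + √(3² + 4·8·5)) / (2·8) = (−3 + √169) / 16 = (−3 + 13)/16 = 5/8.
ℓ''(φ) = −5/φ² − 8 < 0, confirming a maximum.

φ̂_MAP = 0.625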